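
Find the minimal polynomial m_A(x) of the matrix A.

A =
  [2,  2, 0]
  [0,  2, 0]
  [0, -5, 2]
x^2 - 4*x + 4

The characteristic polynomial is χ_A(x) = (x - 2)^3, so the eigenvalues are known. The minimal polynomial is
  m_A(x) = Π_λ (x − λ)^{k_λ}
where k_λ is the size of the *largest* Jordan block for λ (equivalently, the smallest k with (A − λI)^k v = 0 for every generalised eigenvector v of λ).

  λ = 2: largest Jordan block has size 2, contributing (x − 2)^2

So m_A(x) = (x - 2)^2 = x^2 - 4*x + 4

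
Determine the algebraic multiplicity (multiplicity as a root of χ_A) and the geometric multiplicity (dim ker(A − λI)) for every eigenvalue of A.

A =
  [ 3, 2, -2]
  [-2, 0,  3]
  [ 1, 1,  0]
λ = 1: alg = 3, geom = 1

Step 1 — factor the characteristic polynomial to read off the algebraic multiplicities:
  χ_A(x) = (x - 1)^3

Step 2 — compute geometric multiplicities via the rank-nullity identity g(λ) = n − rank(A − λI):
  rank(A − (1)·I) = 2, so dim ker(A − (1)·I) = n − 2 = 1

Summary:
  λ = 1: algebraic multiplicity = 3, geometric multiplicity = 1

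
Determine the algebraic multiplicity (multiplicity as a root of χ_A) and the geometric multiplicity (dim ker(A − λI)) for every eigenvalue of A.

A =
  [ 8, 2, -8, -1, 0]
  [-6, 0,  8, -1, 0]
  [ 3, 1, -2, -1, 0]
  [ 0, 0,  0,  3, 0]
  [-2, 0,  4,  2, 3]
λ = 2: alg = 3, geom = 2; λ = 3: alg = 2, geom = 2

Step 1 — factor the characteristic polynomial to read off the algebraic multiplicities:
  χ_A(x) = (x - 3)^2*(x - 2)^3

Step 2 — compute geometric multiplicities via the rank-nullity identity g(λ) = n − rank(A − λI):
  rank(A − (2)·I) = 3, so dim ker(A − (2)·I) = n − 3 = 2
  rank(A − (3)·I) = 3, so dim ker(A − (3)·I) = n − 3 = 2

Summary:
  λ = 2: algebraic multiplicity = 3, geometric multiplicity = 2
  λ = 3: algebraic multiplicity = 2, geometric multiplicity = 2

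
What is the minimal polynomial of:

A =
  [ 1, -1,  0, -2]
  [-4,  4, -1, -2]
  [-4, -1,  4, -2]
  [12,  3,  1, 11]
x^3 - 15*x^2 + 75*x - 125

The characteristic polynomial is χ_A(x) = (x - 5)^4, so the eigenvalues are known. The minimal polynomial is
  m_A(x) = Π_λ (x − λ)^{k_λ}
where k_λ is the size of the *largest* Jordan block for λ (equivalently, the smallest k with (A − λI)^k v = 0 for every generalised eigenvector v of λ).

  λ = 5: largest Jordan block has size 3, contributing (x − 5)^3

So m_A(x) = (x - 5)^3 = x^3 - 15*x^2 + 75*x - 125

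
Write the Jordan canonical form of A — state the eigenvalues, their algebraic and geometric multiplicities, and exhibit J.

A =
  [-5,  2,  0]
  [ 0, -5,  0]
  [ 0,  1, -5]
J_2(-5) ⊕ J_1(-5)

The characteristic polynomial is
  det(x·I − A) = x^3 + 15*x^2 + 75*x + 125 = (x + 5)^3

Eigenvalues and multiplicities (the geometric multiplicity of λ is n − rank(A − λI), which equals the number of Jordan blocks for λ):
  λ = -5: algebraic multiplicity = 3, geometric multiplicity = 2

Determining the block sizes for each eigenvalue:
  λ = -5: 2 blocks summing to 3 forces exactly one block of size 2 and the rest size 1 → block sizes [2, 1]

Assembling the blocks gives a Jordan form
J =
  [-5,  1,  0]
  [ 0, -5,  0]
  [ 0,  0, -5]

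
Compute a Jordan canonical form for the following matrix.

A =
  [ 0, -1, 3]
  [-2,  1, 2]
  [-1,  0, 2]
J_3(1)

The characteristic polynomial is
  det(x·I − A) = x^3 - 3*x^2 + 3*x - 1 = (x - 1)^3

Eigenvalues and multiplicities (the geometric multiplicity of λ is n − rank(A − λI), which equals the number of Jordan blocks for λ):
  λ = 1: algebraic multiplicity = 3, geometric multiplicity = 1

Determining the block sizes for each eigenvalue:
  λ = 1: one block (gm = 1), so the single block has size am = 3 → block sizes [3]

Assembling the blocks gives a Jordan form
J =
  [1, 1, 0]
  [0, 1, 1]
  [0, 0, 1]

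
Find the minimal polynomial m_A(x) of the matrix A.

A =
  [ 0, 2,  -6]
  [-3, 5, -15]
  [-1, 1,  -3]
x^3 - 2*x^2

The characteristic polynomial is χ_A(x) = x^2*(x - 2), so the eigenvalues are known. The minimal polynomial is
  m_A(x) = Π_λ (x − λ)^{k_λ}
where k_λ is the size of the *largest* Jordan block for λ (equivalently, the smallest k with (A − λI)^k v = 0 for every generalised eigenvector v of λ).

  λ = 0: largest Jordan block has size 2, contributing (x − 0)^2
  λ = 2: largest Jordan block has size 1, contributing (x − 2)

So m_A(x) = x^2*(x - 2) = x^3 - 2*x^2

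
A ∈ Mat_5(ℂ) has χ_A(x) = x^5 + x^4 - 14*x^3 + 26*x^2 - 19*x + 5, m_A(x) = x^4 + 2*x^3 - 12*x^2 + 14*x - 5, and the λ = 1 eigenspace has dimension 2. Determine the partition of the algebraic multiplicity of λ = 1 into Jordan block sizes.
Block sizes for λ = 1: [3, 1]

Step 1 — from the characteristic polynomial, algebraic multiplicity of λ = 1 is 4. From dim ker(A − (1)·I) = 2, there are exactly 2 Jordan blocks for λ = 1.
Step 2 — from the minimal polynomial, the factor (x − 1)^3 tells us the largest block for λ = 1 has size 3.
Step 3 — with total size 4, 2 blocks, and largest block 3, the block sizes (in nonincreasing order) are [3, 1].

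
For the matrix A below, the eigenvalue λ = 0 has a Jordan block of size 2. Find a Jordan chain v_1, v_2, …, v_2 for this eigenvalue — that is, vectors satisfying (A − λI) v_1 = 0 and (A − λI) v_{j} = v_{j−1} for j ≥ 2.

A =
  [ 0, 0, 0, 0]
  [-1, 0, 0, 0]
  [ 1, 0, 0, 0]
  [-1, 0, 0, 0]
A Jordan chain for λ = 0 of length 2:
v_1 = (0, -1, 1, -1)ᵀ
v_2 = (1, 0, 0, 0)ᵀ

Let N = A − (0)·I. We want v_2 with N^2 v_2 = 0 but N^1 v_2 ≠ 0; then v_{j-1} := N · v_j for j = 2, …, 2.

Pick v_2 = (1, 0, 0, 0)ᵀ.
Then v_1 = N · v_2 = (0, -1, 1, -1)ᵀ.

Sanity check: (A − (0)·I) v_1 = (0, 0, 0, 0)ᵀ = 0. ✓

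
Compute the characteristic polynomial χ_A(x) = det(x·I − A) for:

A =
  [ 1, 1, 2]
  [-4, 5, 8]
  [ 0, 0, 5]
x^3 - 11*x^2 + 39*x - 45

Expanding det(x·I − A) (e.g. by cofactor expansion or by noting that A is similar to its Jordan form J, which has the same characteristic polynomial as A) gives
  χ_A(x) = x^3 - 11*x^2 + 39*x - 45
which factors as (x - 5)*(x - 3)^2. The eigenvalues (with algebraic multiplicities) are λ = 3 with multiplicity 2, λ = 5 with multiplicity 1.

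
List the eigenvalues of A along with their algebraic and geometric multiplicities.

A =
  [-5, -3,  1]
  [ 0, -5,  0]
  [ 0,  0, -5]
λ = -5: alg = 3, geom = 2

Step 1 — factor the characteristic polynomial to read off the algebraic multiplicities:
  χ_A(x) = (x + 5)^3

Step 2 — compute geometric multiplicities via the rank-nullity identity g(λ) = n − rank(A − λI):
  rank(A − (-5)·I) = 1, so dim ker(A − (-5)·I) = n − 1 = 2

Summary:
  λ = -5: algebraic multiplicity = 3, geometric multiplicity = 2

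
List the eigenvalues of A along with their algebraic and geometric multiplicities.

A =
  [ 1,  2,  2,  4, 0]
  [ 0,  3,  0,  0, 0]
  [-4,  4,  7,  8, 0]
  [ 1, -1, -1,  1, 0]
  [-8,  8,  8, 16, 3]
λ = 3: alg = 5, geom = 4

Step 1 — factor the characteristic polynomial to read off the algebraic multiplicities:
  χ_A(x) = (x - 3)^5

Step 2 — compute geometric multiplicities via the rank-nullity identity g(λ) = n − rank(A − λI):
  rank(A − (3)·I) = 1, so dim ker(A − (3)·I) = n − 1 = 4

Summary:
  λ = 3: algebraic multiplicity = 5, geometric multiplicity = 4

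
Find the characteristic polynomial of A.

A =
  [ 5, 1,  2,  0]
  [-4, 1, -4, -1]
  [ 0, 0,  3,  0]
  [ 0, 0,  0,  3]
x^4 - 12*x^3 + 54*x^2 - 108*x + 81

Expanding det(x·I − A) (e.g. by cofactor expansion or by noting that A is similar to its Jordan form J, which has the same characteristic polynomial as A) gives
  χ_A(x) = x^4 - 12*x^3 + 54*x^2 - 108*x + 81
which factors as (x - 3)^4. The eigenvalues (with algebraic multiplicities) are λ = 3 with multiplicity 4.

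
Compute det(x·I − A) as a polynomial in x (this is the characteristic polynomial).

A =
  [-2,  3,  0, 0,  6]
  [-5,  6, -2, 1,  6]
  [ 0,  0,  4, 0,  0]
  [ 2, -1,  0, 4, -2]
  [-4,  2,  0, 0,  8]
x^5 - 20*x^4 + 160*x^3 - 640*x^2 + 1280*x - 1024

Expanding det(x·I − A) (e.g. by cofactor expansion or by noting that A is similar to its Jordan form J, which has the same characteristic polynomial as A) gives
  χ_A(x) = x^5 - 20*x^4 + 160*x^3 - 640*x^2 + 1280*x - 1024
which factors as (x - 4)^5. The eigenvalues (with algebraic multiplicities) are λ = 4 with multiplicity 5.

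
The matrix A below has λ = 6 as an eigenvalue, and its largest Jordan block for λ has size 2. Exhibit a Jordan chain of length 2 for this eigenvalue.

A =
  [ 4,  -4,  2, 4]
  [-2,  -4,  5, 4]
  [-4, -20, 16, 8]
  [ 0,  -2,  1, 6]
A Jordan chain for λ = 6 of length 2:
v_1 = (-4, -10, -20, -2)ᵀ
v_2 = (0, 1, 0, 0)ᵀ

Let N = A − (6)·I. We want v_2 with N^2 v_2 = 0 but N^1 v_2 ≠ 0; then v_{j-1} := N · v_j for j = 2, …, 2.

Pick v_2 = (0, 1, 0, 0)ᵀ.
Then v_1 = N · v_2 = (-4, -10, -20, -2)ᵀ.

Sanity check: (A − (6)·I) v_1 = (0, 0, 0, 0)ᵀ = 0. ✓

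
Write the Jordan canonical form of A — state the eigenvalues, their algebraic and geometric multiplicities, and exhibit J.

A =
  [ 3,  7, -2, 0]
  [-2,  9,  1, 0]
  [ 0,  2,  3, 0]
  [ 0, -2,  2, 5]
J_3(5) ⊕ J_1(5)

The characteristic polynomial is
  det(x·I − A) = x^4 - 20*x^3 + 150*x^2 - 500*x + 625 = (x - 5)^4

Eigenvalues and multiplicities (the geometric multiplicity of λ is n − rank(A − λI), which equals the number of Jordan blocks for λ):
  λ = 5: algebraic multiplicity = 4, geometric multiplicity = 2

Determining the block sizes for each eigenvalue:
  λ = 5: with am = 4 and gm = 2, the partition is not yet determined (e.g. several partitions of 4 into 2 parts exist). Let N = A − (5)·I. Computing rank(N^1) = 2, rank(N^2) = 1, rank(N^3) = 0; the number of blocks of size ≥ j is rank(N^{j−1}) − rank(N^j), giving [2, 1, 1]. So we have 1 block(s) of size 3, 1 block(s) of size 1 → block sizes [3, 1]

Assembling the blocks gives a Jordan form
J =
  [5, 1, 0, 0]
  [0, 5, 1, 0]
  [0, 0, 5, 0]
  [0, 0, 0, 5]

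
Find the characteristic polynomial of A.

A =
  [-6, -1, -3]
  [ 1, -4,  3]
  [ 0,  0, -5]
x^3 + 15*x^2 + 75*x + 125

Expanding det(x·I − A) (e.g. by cofactor expansion or by noting that A is similar to its Jordan form J, which has the same characteristic polynomial as A) gives
  χ_A(x) = x^3 + 15*x^2 + 75*x + 125
which factors as (x + 5)^3. The eigenvalues (with algebraic multiplicities) are λ = -5 with multiplicity 3.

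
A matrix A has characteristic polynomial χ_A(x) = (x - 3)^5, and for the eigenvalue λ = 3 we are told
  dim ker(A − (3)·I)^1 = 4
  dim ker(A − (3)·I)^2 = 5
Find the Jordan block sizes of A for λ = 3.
Block sizes for λ = 3: [2, 1, 1, 1]

From the dimensions of kernels of powers, the number of Jordan blocks of size at least j is d_j − d_{j−1} where d_j = dim ker(N^j) (with d_0 = 0). Computing the differences gives [4, 1].
The number of blocks of size exactly k is (#blocks of size ≥ k) − (#blocks of size ≥ k + 1), so the partition is: 3 block(s) of size 1, 1 block(s) of size 2.
In nonincreasing order the block sizes are [2, 1, 1, 1].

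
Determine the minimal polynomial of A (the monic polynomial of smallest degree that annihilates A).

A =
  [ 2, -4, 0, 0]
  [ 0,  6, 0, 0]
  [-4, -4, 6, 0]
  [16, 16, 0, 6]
x^2 - 8*x + 12

The characteristic polynomial is χ_A(x) = (x - 6)^3*(x - 2), so the eigenvalues are known. The minimal polynomial is
  m_A(x) = Π_λ (x − λ)^{k_λ}
where k_λ is the size of the *largest* Jordan block for λ (equivalently, the smallest k with (A − λI)^k v = 0 for every generalised eigenvector v of λ).

  λ = 2: largest Jordan block has size 1, contributing (x − 2)
  λ = 6: largest Jordan block has size 1, contributing (x − 6)

So m_A(x) = (x - 6)*(x - 2) = x^2 - 8*x + 12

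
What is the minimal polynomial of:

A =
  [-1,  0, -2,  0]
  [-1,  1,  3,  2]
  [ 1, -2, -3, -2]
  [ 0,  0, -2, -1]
x^3 + 3*x^2 + 3*x + 1

The characteristic polynomial is χ_A(x) = (x + 1)^4, so the eigenvalues are known. The minimal polynomial is
  m_A(x) = Π_λ (x − λ)^{k_λ}
where k_λ is the size of the *largest* Jordan block for λ (equivalently, the smallest k with (A − λI)^k v = 0 for every generalised eigenvector v of λ).

  λ = -1: largest Jordan block has size 3, contributing (x + 1)^3

So m_A(x) = (x + 1)^3 = x^3 + 3*x^2 + 3*x + 1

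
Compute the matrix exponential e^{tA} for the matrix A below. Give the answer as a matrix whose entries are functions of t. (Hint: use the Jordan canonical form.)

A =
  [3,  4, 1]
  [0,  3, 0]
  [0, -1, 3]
e^{tA} =
  [exp(3*t), -t^2*exp(3*t)/2 + 4*t*exp(3*t), t*exp(3*t)]
  [0, exp(3*t), 0]
  [0, -t*exp(3*t), exp(3*t)]

Strategy: write A = P · J · P⁻¹ where J is a Jordan canonical form, so e^{tA} = P · e^{tJ} · P⁻¹, and e^{tJ} can be computed block-by-block.

A has Jordan form
J =
  [3, 1, 0]
  [0, 3, 1]
  [0, 0, 3]
(up to reordering of blocks).

Per-block formulas:
  For a 3×3 Jordan block J_3(3): exp(t · J_3(3)) = e^(3t)·(I + t·N + (t^2/2)·N^2), where N is the 3×3 nilpotent shift.

After assembling e^{tJ} and conjugating by P, we get:

e^{tA} =
  [exp(3*t), -t^2*exp(3*t)/2 + 4*t*exp(3*t), t*exp(3*t)]
  [0, exp(3*t), 0]
  [0, -t*exp(3*t), exp(3*t)]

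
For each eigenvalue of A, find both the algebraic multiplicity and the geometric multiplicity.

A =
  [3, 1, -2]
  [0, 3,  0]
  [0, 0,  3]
λ = 3: alg = 3, geom = 2

Step 1 — factor the characteristic polynomial to read off the algebraic multiplicities:
  χ_A(x) = (x - 3)^3

Step 2 — compute geometric multiplicities via the rank-nullity identity g(λ) = n − rank(A − λI):
  rank(A − (3)·I) = 1, so dim ker(A − (3)·I) = n − 1 = 2

Summary:
  λ = 3: algebraic multiplicity = 3, geometric multiplicity = 2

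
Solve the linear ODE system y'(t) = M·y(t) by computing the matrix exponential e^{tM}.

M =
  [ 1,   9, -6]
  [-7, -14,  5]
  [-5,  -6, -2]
e^{tM} =
  [3*t^2*exp(-5*t)/2 + 6*t*exp(-5*t) + exp(-5*t), 9*t^2*exp(-5*t)/2 + 9*t*exp(-5*t), -9*t^2*exp(-5*t)/2 - 6*t*exp(-5*t)]
  [-2*t^2*exp(-5*t) - 7*t*exp(-5*t), -6*t^2*exp(-5*t) - 9*t*exp(-5*t) + exp(-5*t), 6*t^2*exp(-5*t) + 5*t*exp(-5*t)]
  [-3*t^2*exp(-5*t)/2 - 5*t*exp(-5*t), -9*t^2*exp(-5*t)/2 - 6*t*exp(-5*t), 9*t^2*exp(-5*t)/2 + 3*t*exp(-5*t) + exp(-5*t)]

Strategy: write M = P · J · P⁻¹ where J is a Jordan canonical form, so e^{tM} = P · e^{tJ} · P⁻¹, and e^{tJ} can be computed block-by-block.

M has Jordan form
J =
  [-5,  1,  0]
  [ 0, -5,  1]
  [ 0,  0, -5]
(up to reordering of blocks).

Per-block formulas:
  For a 3×3 Jordan block J_3(-5): exp(t · J_3(-5)) = e^(-5t)·(I + t·N + (t^2/2)·N^2), where N is the 3×3 nilpotent shift.

After assembling e^{tJ} and conjugating by P, we get:

e^{tM} =
  [3*t^2*exp(-5*t)/2 + 6*t*exp(-5*t) + exp(-5*t), 9*t^2*exp(-5*t)/2 + 9*t*exp(-5*t), -9*t^2*exp(-5*t)/2 - 6*t*exp(-5*t)]
  [-2*t^2*exp(-5*t) - 7*t*exp(-5*t), -6*t^2*exp(-5*t) - 9*t*exp(-5*t) + exp(-5*t), 6*t^2*exp(-5*t) + 5*t*exp(-5*t)]
  [-3*t^2*exp(-5*t)/2 - 5*t*exp(-5*t), -9*t^2*exp(-5*t)/2 - 6*t*exp(-5*t), 9*t^2*exp(-5*t)/2 + 3*t*exp(-5*t) + exp(-5*t)]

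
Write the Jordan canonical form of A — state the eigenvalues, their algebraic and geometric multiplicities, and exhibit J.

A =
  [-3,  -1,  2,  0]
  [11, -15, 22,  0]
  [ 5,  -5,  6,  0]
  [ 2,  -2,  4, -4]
J_2(-4) ⊕ J_1(-4) ⊕ J_1(-4)

The characteristic polynomial is
  det(x·I − A) = x^4 + 16*x^3 + 96*x^2 + 256*x + 256 = (x + 4)^4

Eigenvalues and multiplicities (the geometric multiplicity of λ is n − rank(A − λI), which equals the number of Jordan blocks for λ):
  λ = -4: algebraic multiplicity = 4, geometric multiplicity = 3

Determining the block sizes for each eigenvalue:
  λ = -4: 3 blocks summing to 4 forces exactly one block of size 2 and the rest size 1 → block sizes [2, 1, 1]

Assembling the blocks gives a Jordan form
J =
  [-4,  1,  0,  0]
  [ 0, -4,  0,  0]
  [ 0,  0, -4,  0]
  [ 0,  0,  0, -4]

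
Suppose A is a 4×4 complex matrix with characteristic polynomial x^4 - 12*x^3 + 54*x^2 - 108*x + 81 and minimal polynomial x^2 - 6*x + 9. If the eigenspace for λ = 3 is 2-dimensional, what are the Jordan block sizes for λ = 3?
Block sizes for λ = 3: [2, 2]

Step 1 — from the characteristic polynomial, algebraic multiplicity of λ = 3 is 4. From dim ker(A − (3)·I) = 2, there are exactly 2 Jordan blocks for λ = 3.
Step 2 — from the minimal polynomial, the factor (x − 3)^2 tells us the largest block for λ = 3 has size 2.
Step 3 — with total size 4, 2 blocks, and largest block 2, the block sizes (in nonincreasing order) are [2, 2].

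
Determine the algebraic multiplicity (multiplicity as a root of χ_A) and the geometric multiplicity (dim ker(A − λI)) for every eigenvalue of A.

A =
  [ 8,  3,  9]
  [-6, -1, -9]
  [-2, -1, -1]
λ = 2: alg = 3, geom = 2

Step 1 — factor the characteristic polynomial to read off the algebraic multiplicities:
  χ_A(x) = (x - 2)^3

Step 2 — compute geometric multiplicities via the rank-nullity identity g(λ) = n − rank(A − λI):
  rank(A − (2)·I) = 1, so dim ker(A − (2)·I) = n − 1 = 2

Summary:
  λ = 2: algebraic multiplicity = 3, geometric multiplicity = 2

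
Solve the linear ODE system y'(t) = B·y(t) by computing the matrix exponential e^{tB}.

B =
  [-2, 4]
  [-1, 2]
e^{tB} =
  [1 - 2*t, 4*t]
  [-t, 2*t + 1]

Strategy: write B = P · J · P⁻¹ where J is a Jordan canonical form, so e^{tB} = P · e^{tJ} · P⁻¹, and e^{tJ} can be computed block-by-block.

B has Jordan form
J =
  [0, 1]
  [0, 0]
(up to reordering of blocks).

Per-block formulas:
  For a 2×2 Jordan block J_2(0): exp(t · J_2(0)) = e^(0t)·(I + t·N), where N is the 2×2 nilpotent shift.

After assembling e^{tJ} and conjugating by P, we get:

e^{tB} =
  [1 - 2*t, 4*t]
  [-t, 2*t + 1]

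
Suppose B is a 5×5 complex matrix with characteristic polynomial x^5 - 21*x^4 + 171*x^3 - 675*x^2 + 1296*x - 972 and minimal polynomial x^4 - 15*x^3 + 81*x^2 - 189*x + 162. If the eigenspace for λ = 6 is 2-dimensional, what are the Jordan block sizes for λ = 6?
Block sizes for λ = 6: [1, 1]

Step 1 — from the characteristic polynomial, algebraic multiplicity of λ = 6 is 2. From dim ker(B − (6)·I) = 2, there are exactly 2 Jordan blocks for λ = 6.
Step 2 — from the minimal polynomial, the factor (x − 6) tells us the largest block for λ = 6 has size 1.
Step 3 — with total size 2, 2 blocks, and largest block 1, the block sizes (in nonincreasing order) are [1, 1].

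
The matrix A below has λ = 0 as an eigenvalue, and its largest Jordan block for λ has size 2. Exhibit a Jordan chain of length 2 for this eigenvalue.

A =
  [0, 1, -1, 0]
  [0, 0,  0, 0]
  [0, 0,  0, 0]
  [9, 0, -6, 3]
A Jordan chain for λ = 0 of length 2:
v_1 = (-3, 0, 0, 9)ᵀ
v_2 = (1, -3, 0, 0)ᵀ

Let N = A − (0)·I. We want v_2 with N^2 v_2 = 0 but N^1 v_2 ≠ 0; then v_{j-1} := N · v_j for j = 2, …, 2.

Pick v_2 = (1, -3, 0, 0)ᵀ.
Then v_1 = N · v_2 = (-3, 0, 0, 9)ᵀ.

Sanity check: (A − (0)·I) v_1 = (0, 0, 0, 0)ᵀ = 0. ✓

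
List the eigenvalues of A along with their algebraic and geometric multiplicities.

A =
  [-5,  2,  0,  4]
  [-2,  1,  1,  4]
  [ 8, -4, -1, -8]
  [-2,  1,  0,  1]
λ = -1: alg = 4, geom = 2

Step 1 — factor the characteristic polynomial to read off the algebraic multiplicities:
  χ_A(x) = (x + 1)^4

Step 2 — compute geometric multiplicities via the rank-nullity identity g(λ) = n − rank(A − λI):
  rank(A − (-1)·I) = 2, so dim ker(A − (-1)·I) = n − 2 = 2

Summary:
  λ = -1: algebraic multiplicity = 4, geometric multiplicity = 2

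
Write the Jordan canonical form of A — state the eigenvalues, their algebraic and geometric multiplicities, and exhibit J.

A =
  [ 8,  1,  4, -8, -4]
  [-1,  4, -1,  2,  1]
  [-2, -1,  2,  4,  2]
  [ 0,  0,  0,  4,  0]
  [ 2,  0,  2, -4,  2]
J_3(4) ⊕ J_1(4) ⊕ J_1(4)

The characteristic polynomial is
  det(x·I − A) = x^5 - 20*x^4 + 160*x^3 - 640*x^2 + 1280*x - 1024 = (x - 4)^5

Eigenvalues and multiplicities (the geometric multiplicity of λ is n − rank(A − λI), which equals the number of Jordan blocks for λ):
  λ = 4: algebraic multiplicity = 5, geometric multiplicity = 3

Determining the block sizes for each eigenvalue:
  λ = 4: with am = 5 and gm = 3, the partition is not yet determined (e.g. several partitions of 5 into 3 parts exist). Let N = A − (4)·I. Computing rank(N^1) = 2, rank(N^2) = 1, rank(N^3) = 0; the number of blocks of size ≥ j is rank(N^{j−1}) − rank(N^j), giving [3, 1, 1]. So we have 1 block(s) of size 3, 2 block(s) of size 1 → block sizes [3, 1, 1]

Assembling the blocks gives a Jordan form
J =
  [4, 1, 0, 0, 0]
  [0, 4, 1, 0, 0]
  [0, 0, 4, 0, 0]
  [0, 0, 0, 4, 0]
  [0, 0, 0, 0, 4]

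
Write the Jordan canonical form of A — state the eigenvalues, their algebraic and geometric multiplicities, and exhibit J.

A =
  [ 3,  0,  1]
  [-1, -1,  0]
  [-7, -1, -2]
J_3(0)

The characteristic polynomial is
  det(x·I − A) = x^3

Eigenvalues and multiplicities (the geometric multiplicity of λ is n − rank(A − λI), which equals the number of Jordan blocks for λ):
  λ = 0: algebraic multiplicity = 3, geometric multiplicity = 1

Determining the block sizes for each eigenvalue:
  λ = 0: one block (gm = 1), so the single block has size am = 3 → block sizes [3]

Assembling the blocks gives a Jordan form
J =
  [0, 1, 0]
  [0, 0, 1]
  [0, 0, 0]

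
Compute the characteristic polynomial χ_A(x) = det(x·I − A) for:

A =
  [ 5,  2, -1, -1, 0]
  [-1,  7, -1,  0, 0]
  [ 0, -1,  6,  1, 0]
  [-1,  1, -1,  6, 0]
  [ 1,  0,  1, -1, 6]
x^5 - 30*x^4 + 360*x^3 - 2160*x^2 + 6480*x - 7776

Expanding det(x·I − A) (e.g. by cofactor expansion or by noting that A is similar to its Jordan form J, which has the same characteristic polynomial as A) gives
  χ_A(x) = x^5 - 30*x^4 + 360*x^3 - 2160*x^2 + 6480*x - 7776
which factors as (x - 6)^5. The eigenvalues (with algebraic multiplicities) are λ = 6 with multiplicity 5.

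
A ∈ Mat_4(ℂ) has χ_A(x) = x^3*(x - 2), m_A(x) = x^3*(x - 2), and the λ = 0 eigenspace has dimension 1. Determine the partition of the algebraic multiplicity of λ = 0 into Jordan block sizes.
Block sizes for λ = 0: [3]

Step 1 — from the characteristic polynomial, algebraic multiplicity of λ = 0 is 3. From dim ker(A − (0)·I) = 1, there are exactly 1 Jordan blocks for λ = 0.
Step 2 — from the minimal polynomial, the factor (x − 0)^3 tells us the largest block for λ = 0 has size 3.
Step 3 — with total size 3, 1 blocks, and largest block 3, the block sizes (in nonincreasing order) are [3].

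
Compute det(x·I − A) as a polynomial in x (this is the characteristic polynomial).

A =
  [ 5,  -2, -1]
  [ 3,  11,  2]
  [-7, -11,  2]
x^3 - 18*x^2 + 108*x - 216

Expanding det(x·I − A) (e.g. by cofactor expansion or by noting that A is similar to its Jordan form J, which has the same characteristic polynomial as A) gives
  χ_A(x) = x^3 - 18*x^2 + 108*x - 216
which factors as (x - 6)^3. The eigenvalues (with algebraic multiplicities) are λ = 6 with multiplicity 3.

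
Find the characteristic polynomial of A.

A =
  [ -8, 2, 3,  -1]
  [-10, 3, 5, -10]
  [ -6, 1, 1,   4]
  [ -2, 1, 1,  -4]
x^4 + 8*x^3 + 24*x^2 + 32*x + 16

Expanding det(x·I − A) (e.g. by cofactor expansion or by noting that A is similar to its Jordan form J, which has the same characteristic polynomial as A) gives
  χ_A(x) = x^4 + 8*x^3 + 24*x^2 + 32*x + 16
which factors as (x + 2)^4. The eigenvalues (with algebraic multiplicities) are λ = -2 with multiplicity 4.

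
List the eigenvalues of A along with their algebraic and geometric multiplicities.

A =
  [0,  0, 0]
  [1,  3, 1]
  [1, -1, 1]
λ = 0: alg = 1, geom = 1; λ = 2: alg = 2, geom = 1

Step 1 — factor the characteristic polynomial to read off the algebraic multiplicities:
  χ_A(x) = x*(x - 2)^2

Step 2 — compute geometric multiplicities via the rank-nullity identity g(λ) = n − rank(A − λI):
  rank(A − (0)·I) = 2, so dim ker(A − (0)·I) = n − 2 = 1
  rank(A − (2)·I) = 2, so dim ker(A − (2)·I) = n − 2 = 1

Summary:
  λ = 0: algebraic multiplicity = 1, geometric multiplicity = 1
  λ = 2: algebraic multiplicity = 2, geometric multiplicity = 1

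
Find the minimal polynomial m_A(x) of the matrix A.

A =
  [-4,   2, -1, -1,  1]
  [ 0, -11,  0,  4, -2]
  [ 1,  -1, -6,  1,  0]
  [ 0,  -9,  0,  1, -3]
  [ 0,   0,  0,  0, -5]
x^2 + 10*x + 25

The characteristic polynomial is χ_A(x) = (x + 5)^5, so the eigenvalues are known. The minimal polynomial is
  m_A(x) = Π_λ (x − λ)^{k_λ}
where k_λ is the size of the *largest* Jordan block for λ (equivalently, the smallest k with (A − λI)^k v = 0 for every generalised eigenvector v of λ).

  λ = -5: largest Jordan block has size 2, contributing (x + 5)^2

So m_A(x) = (x + 5)^2 = x^2 + 10*x + 25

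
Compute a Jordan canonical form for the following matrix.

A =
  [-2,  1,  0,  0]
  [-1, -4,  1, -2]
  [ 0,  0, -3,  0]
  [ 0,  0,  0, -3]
J_3(-3) ⊕ J_1(-3)

The characteristic polynomial is
  det(x·I − A) = x^4 + 12*x^3 + 54*x^2 + 108*x + 81 = (x + 3)^4

Eigenvalues and multiplicities (the geometric multiplicity of λ is n − rank(A − λI), which equals the number of Jordan blocks for λ):
  λ = -3: algebraic multiplicity = 4, geometric multiplicity = 2

Determining the block sizes for each eigenvalue:
  λ = -3: with am = 4 and gm = 2, the partition is not yet determined (e.g. several partitions of 4 into 2 parts exist). Let N = A − (-3)·I. Computing rank(N^1) = 2, rank(N^2) = 1, rank(N^3) = 0; the number of blocks of size ≥ j is rank(N^{j−1}) − rank(N^j), giving [2, 1, 1]. So we have 1 block(s) of size 3, 1 block(s) of size 1 → block sizes [3, 1]

Assembling the blocks gives a Jordan form
J =
  [-3,  1,  0,  0]
  [ 0, -3,  1,  0]
  [ 0,  0, -3,  0]
  [ 0,  0,  0, -3]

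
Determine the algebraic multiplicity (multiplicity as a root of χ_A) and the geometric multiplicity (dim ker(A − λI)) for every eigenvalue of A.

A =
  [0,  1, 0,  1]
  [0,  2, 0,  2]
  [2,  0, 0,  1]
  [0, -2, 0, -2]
λ = 0: alg = 4, geom = 2

Step 1 — factor the characteristic polynomial to read off the algebraic multiplicities:
  χ_A(x) = x^4

Step 2 — compute geometric multiplicities via the rank-nullity identity g(λ) = n − rank(A − λI):
  rank(A − (0)·I) = 2, so dim ker(A − (0)·I) = n − 2 = 2

Summary:
  λ = 0: algebraic multiplicity = 4, geometric multiplicity = 2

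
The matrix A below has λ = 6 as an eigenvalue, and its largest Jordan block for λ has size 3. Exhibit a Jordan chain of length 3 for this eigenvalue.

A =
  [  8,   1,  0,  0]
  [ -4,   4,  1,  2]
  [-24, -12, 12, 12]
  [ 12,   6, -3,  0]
A Jordan chain for λ = 6 of length 3:
v_1 = (1, -2, -12, 6)ᵀ
v_2 = (0, 1, 6, -3)ᵀ
v_3 = (0, 0, 1, 0)ᵀ

Let N = A − (6)·I. We want v_3 with N^3 v_3 = 0 but N^2 v_3 ≠ 0; then v_{j-1} := N · v_j for j = 3, …, 2.

Pick v_3 = (0, 0, 1, 0)ᵀ.
Then v_2 = N · v_3 = (0, 1, 6, -3)ᵀ.
Then v_1 = N · v_2 = (1, -2, -12, 6)ᵀ.

Sanity check: (A − (6)·I) v_1 = (0, 0, 0, 0)ᵀ = 0. ✓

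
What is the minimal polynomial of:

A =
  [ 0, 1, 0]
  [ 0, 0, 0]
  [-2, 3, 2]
x^3 - 2*x^2

The characteristic polynomial is χ_A(x) = x^2*(x - 2), so the eigenvalues are known. The minimal polynomial is
  m_A(x) = Π_λ (x − λ)^{k_λ}
where k_λ is the size of the *largest* Jordan block for λ (equivalently, the smallest k with (A − λI)^k v = 0 for every generalised eigenvector v of λ).

  λ = 0: largest Jordan block has size 2, contributing (x − 0)^2
  λ = 2: largest Jordan block has size 1, contributing (x − 2)

So m_A(x) = x^2*(x - 2) = x^3 - 2*x^2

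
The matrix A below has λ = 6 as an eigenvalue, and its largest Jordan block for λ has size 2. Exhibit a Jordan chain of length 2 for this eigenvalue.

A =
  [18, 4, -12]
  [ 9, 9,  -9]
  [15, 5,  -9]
A Jordan chain for λ = 6 of length 2:
v_1 = (12, 9, 15)ᵀ
v_2 = (1, 0, 0)ᵀ

Let N = A − (6)·I. We want v_2 with N^2 v_2 = 0 but N^1 v_2 ≠ 0; then v_{j-1} := N · v_j for j = 2, …, 2.

Pick v_2 = (1, 0, 0)ᵀ.
Then v_1 = N · v_2 = (12, 9, 15)ᵀ.

Sanity check: (A − (6)·I) v_1 = (0, 0, 0)ᵀ = 0. ✓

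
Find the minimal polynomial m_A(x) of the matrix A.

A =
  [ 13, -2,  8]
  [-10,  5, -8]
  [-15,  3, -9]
x^2 - 6*x + 9

The characteristic polynomial is χ_A(x) = (x - 3)^3, so the eigenvalues are known. The minimal polynomial is
  m_A(x) = Π_λ (x − λ)^{k_λ}
where k_λ is the size of the *largest* Jordan block for λ (equivalently, the smallest k with (A − λI)^k v = 0 for every generalised eigenvector v of λ).

  λ = 3: largest Jordan block has size 2, contributing (x − 3)^2

So m_A(x) = (x - 3)^2 = x^2 - 6*x + 9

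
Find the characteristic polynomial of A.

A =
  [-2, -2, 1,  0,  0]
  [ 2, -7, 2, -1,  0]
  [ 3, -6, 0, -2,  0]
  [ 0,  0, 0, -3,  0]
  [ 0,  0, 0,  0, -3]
x^5 + 15*x^4 + 90*x^3 + 270*x^2 + 405*x + 243

Expanding det(x·I − A) (e.g. by cofactor expansion or by noting that A is similar to its Jordan form J, which has the same characteristic polynomial as A) gives
  χ_A(x) = x^5 + 15*x^4 + 90*x^3 + 270*x^2 + 405*x + 243
which factors as (x + 3)^5. The eigenvalues (with algebraic multiplicities) are λ = -3 with multiplicity 5.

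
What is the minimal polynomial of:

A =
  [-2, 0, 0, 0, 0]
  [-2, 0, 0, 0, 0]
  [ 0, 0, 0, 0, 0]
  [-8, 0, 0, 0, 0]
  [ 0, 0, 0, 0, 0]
x^2 + 2*x

The characteristic polynomial is χ_A(x) = x^4*(x + 2), so the eigenvalues are known. The minimal polynomial is
  m_A(x) = Π_λ (x − λ)^{k_λ}
where k_λ is the size of the *largest* Jordan block for λ (equivalently, the smallest k with (A − λI)^k v = 0 for every generalised eigenvector v of λ).

  λ = -2: largest Jordan block has size 1, contributing (x + 2)
  λ = 0: largest Jordan block has size 1, contributing (x − 0)

So m_A(x) = x*(x + 2) = x^2 + 2*x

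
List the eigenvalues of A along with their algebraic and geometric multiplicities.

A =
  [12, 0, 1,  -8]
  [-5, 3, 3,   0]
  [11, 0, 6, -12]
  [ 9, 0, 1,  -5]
λ = 3: alg = 2, geom = 2; λ = 5: alg = 2, geom = 1

Step 1 — factor the characteristic polynomial to read off the algebraic multiplicities:
  χ_A(x) = (x - 5)^2*(x - 3)^2

Step 2 — compute geometric multiplicities via the rank-nullity identity g(λ) = n − rank(A − λI):
  rank(A − (3)·I) = 2, so dim ker(A − (3)·I) = n − 2 = 2
  rank(A − (5)·I) = 3, so dim ker(A − (5)·I) = n − 3 = 1

Summary:
  λ = 3: algebraic multiplicity = 2, geometric multiplicity = 2
  λ = 5: algebraic multiplicity = 2, geometric multiplicity = 1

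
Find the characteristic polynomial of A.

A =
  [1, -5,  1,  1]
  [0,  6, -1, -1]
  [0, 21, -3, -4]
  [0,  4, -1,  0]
x^4 - 4*x^3 + 6*x^2 - 4*x + 1

Expanding det(x·I − A) (e.g. by cofactor expansion or by noting that A is similar to its Jordan form J, which has the same characteristic polynomial as A) gives
  χ_A(x) = x^4 - 4*x^3 + 6*x^2 - 4*x + 1
which factors as (x - 1)^4. The eigenvalues (with algebraic multiplicities) are λ = 1 with multiplicity 4.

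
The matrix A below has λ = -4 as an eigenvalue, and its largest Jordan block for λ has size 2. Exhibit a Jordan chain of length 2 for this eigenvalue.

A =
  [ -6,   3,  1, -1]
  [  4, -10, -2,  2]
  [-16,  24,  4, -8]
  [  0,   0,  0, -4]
A Jordan chain for λ = -4 of length 2:
v_1 = (-2, 4, -16, 0)ᵀ
v_2 = (1, 0, 0, 0)ᵀ

Let N = A − (-4)·I. We want v_2 with N^2 v_2 = 0 but N^1 v_2 ≠ 0; then v_{j-1} := N · v_j for j = 2, …, 2.

Pick v_2 = (1, 0, 0, 0)ᵀ.
Then v_1 = N · v_2 = (-2, 4, -16, 0)ᵀ.

Sanity check: (A − (-4)·I) v_1 = (0, 0, 0, 0)ᵀ = 0. ✓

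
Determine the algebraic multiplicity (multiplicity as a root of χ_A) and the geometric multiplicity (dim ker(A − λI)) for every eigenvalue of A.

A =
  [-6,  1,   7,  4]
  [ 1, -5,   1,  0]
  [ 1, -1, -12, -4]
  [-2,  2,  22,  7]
λ = -5: alg = 3, geom = 1; λ = -1: alg = 1, geom = 1

Step 1 — factor the characteristic polynomial to read off the algebraic multiplicities:
  χ_A(x) = (x + 1)*(x + 5)^3

Step 2 — compute geometric multiplicities via the rank-nullity identity g(λ) = n − rank(A − λI):
  rank(A − (-5)·I) = 3, so dim ker(A − (-5)·I) = n − 3 = 1
  rank(A − (-1)·I) = 3, so dim ker(A − (-1)·I) = n − 3 = 1

Summary:
  λ = -5: algebraic multiplicity = 3, geometric multiplicity = 1
  λ = -1: algebraic multiplicity = 1, geometric multiplicity = 1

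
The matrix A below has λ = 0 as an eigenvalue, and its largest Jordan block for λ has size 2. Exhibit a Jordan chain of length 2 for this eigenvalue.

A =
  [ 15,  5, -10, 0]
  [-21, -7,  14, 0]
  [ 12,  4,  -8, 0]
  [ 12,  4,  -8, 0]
A Jordan chain for λ = 0 of length 2:
v_1 = (15, -21, 12, 12)ᵀ
v_2 = (1, 0, 0, 0)ᵀ

Let N = A − (0)·I. We want v_2 with N^2 v_2 = 0 but N^1 v_2 ≠ 0; then v_{j-1} := N · v_j for j = 2, …, 2.

Pick v_2 = (1, 0, 0, 0)ᵀ.
Then v_1 = N · v_2 = (15, -21, 12, 12)ᵀ.

Sanity check: (A − (0)·I) v_1 = (0, 0, 0, 0)ᵀ = 0. ✓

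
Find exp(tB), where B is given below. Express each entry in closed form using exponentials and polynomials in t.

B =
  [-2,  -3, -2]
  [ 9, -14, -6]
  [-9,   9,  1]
e^{tB} =
  [3*t*exp(-5*t) + exp(-5*t), -3*t*exp(-5*t), -2*t*exp(-5*t)]
  [9*t*exp(-5*t), -9*t*exp(-5*t) + exp(-5*t), -6*t*exp(-5*t)]
  [-9*t*exp(-5*t), 9*t*exp(-5*t), 6*t*exp(-5*t) + exp(-5*t)]

Strategy: write B = P · J · P⁻¹ where J is a Jordan canonical form, so e^{tB} = P · e^{tJ} · P⁻¹, and e^{tJ} can be computed block-by-block.

B has Jordan form
J =
  [-5,  1,  0]
  [ 0, -5,  0]
  [ 0,  0, -5]
(up to reordering of blocks).

Per-block formulas:
  For a 2×2 Jordan block J_2(-5): exp(t · J_2(-5)) = e^(-5t)·(I + t·N), where N is the 2×2 nilpotent shift.
  For a 1×1 block at λ = -5: exp(t · [-5]) = [e^(-5t)].

After assembling e^{tJ} and conjugating by P, we get:

e^{tB} =
  [3*t*exp(-5*t) + exp(-5*t), -3*t*exp(-5*t), -2*t*exp(-5*t)]
  [9*t*exp(-5*t), -9*t*exp(-5*t) + exp(-5*t), -6*t*exp(-5*t)]
  [-9*t*exp(-5*t), 9*t*exp(-5*t), 6*t*exp(-5*t) + exp(-5*t)]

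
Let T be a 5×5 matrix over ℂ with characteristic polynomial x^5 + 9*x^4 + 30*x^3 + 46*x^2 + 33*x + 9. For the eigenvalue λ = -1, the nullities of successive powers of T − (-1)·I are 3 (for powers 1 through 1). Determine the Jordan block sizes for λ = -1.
Block sizes for λ = -1: [1, 1, 1]

From the dimensions of kernels of powers, the number of Jordan blocks of size at least j is d_j − d_{j−1} where d_j = dim ker(N^j) (with d_0 = 0). Computing the differences gives [3].
The number of blocks of size exactly k is (#blocks of size ≥ k) − (#blocks of size ≥ k + 1), so the partition is: 3 block(s) of size 1.
In nonincreasing order the block sizes are [1, 1, 1].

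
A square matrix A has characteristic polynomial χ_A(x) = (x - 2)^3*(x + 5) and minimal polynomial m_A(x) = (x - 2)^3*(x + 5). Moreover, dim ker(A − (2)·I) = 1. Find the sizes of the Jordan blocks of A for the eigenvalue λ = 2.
Block sizes for λ = 2: [3]

Step 1 — from the characteristic polynomial, algebraic multiplicity of λ = 2 is 3. From dim ker(A − (2)·I) = 1, there are exactly 1 Jordan blocks for λ = 2.
Step 2 — from the minimal polynomial, the factor (x − 2)^3 tells us the largest block for λ = 2 has size 3.
Step 3 — with total size 3, 1 blocks, and largest block 3, the block sizes (in nonincreasing order) are [3].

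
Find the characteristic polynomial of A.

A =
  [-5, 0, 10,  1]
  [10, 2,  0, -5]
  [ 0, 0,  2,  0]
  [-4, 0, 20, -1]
x^4 + 2*x^3 - 11*x^2 - 12*x + 36

Expanding det(x·I − A) (e.g. by cofactor expansion or by noting that A is similar to its Jordan form J, which has the same characteristic polynomial as A) gives
  χ_A(x) = x^4 + 2*x^3 - 11*x^2 - 12*x + 36
which factors as (x - 2)^2*(x + 3)^2. The eigenvalues (with algebraic multiplicities) are λ = -3 with multiplicity 2, λ = 2 with multiplicity 2.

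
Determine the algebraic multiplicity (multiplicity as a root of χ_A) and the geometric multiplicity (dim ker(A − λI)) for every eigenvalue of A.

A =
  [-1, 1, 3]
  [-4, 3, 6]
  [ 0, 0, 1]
λ = 1: alg = 3, geom = 2

Step 1 — factor the characteristic polynomial to read off the algebraic multiplicities:
  χ_A(x) = (x - 1)^3

Step 2 — compute geometric multiplicities via the rank-nullity identity g(λ) = n − rank(A − λI):
  rank(A − (1)·I) = 1, so dim ker(A − (1)·I) = n − 1 = 2

Summary:
  λ = 1: algebraic multiplicity = 3, geometric multiplicity = 2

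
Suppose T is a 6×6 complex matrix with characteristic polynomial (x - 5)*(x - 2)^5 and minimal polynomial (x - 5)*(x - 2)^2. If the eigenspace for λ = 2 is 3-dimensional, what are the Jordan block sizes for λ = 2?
Block sizes for λ = 2: [2, 2, 1]

Step 1 — from the characteristic polynomial, algebraic multiplicity of λ = 2 is 5. From dim ker(T − (2)·I) = 3, there are exactly 3 Jordan blocks for λ = 2.
Step 2 — from the minimal polynomial, the factor (x − 2)^2 tells us the largest block for λ = 2 has size 2.
Step 3 — with total size 5, 3 blocks, and largest block 2, the block sizes (in nonincreasing order) are [2, 2, 1].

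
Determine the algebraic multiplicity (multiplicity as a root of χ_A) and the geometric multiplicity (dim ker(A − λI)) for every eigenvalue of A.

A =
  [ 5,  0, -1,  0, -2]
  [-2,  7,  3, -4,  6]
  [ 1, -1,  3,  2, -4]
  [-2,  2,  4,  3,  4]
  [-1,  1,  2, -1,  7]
λ = 5: alg = 5, geom = 2

Step 1 — factor the characteristic polynomial to read off the algebraic multiplicities:
  χ_A(x) = (x - 5)^5

Step 2 — compute geometric multiplicities via the rank-nullity identity g(λ) = n − rank(A − λI):
  rank(A − (5)·I) = 3, so dim ker(A − (5)·I) = n − 3 = 2

Summary:
  λ = 5: algebraic multiplicity = 5, geometric multiplicity = 2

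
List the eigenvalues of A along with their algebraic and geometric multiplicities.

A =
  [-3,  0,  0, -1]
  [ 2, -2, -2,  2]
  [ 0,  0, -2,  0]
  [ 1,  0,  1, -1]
λ = -2: alg = 4, geom = 2

Step 1 — factor the characteristic polynomial to read off the algebraic multiplicities:
  χ_A(x) = (x + 2)^4

Step 2 — compute geometric multiplicities via the rank-nullity identity g(λ) = n − rank(A − λI):
  rank(A − (-2)·I) = 2, so dim ker(A − (-2)·I) = n − 2 = 2

Summary:
  λ = -2: algebraic multiplicity = 4, geometric multiplicity = 2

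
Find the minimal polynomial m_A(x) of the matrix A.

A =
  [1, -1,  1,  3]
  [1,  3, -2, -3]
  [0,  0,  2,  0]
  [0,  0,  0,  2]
x^3 - 6*x^2 + 12*x - 8

The characteristic polynomial is χ_A(x) = (x - 2)^4, so the eigenvalues are known. The minimal polynomial is
  m_A(x) = Π_λ (x − λ)^{k_λ}
where k_λ is the size of the *largest* Jordan block for λ (equivalently, the smallest k with (A − λI)^k v = 0 for every generalised eigenvector v of λ).

  λ = 2: largest Jordan block has size 3, contributing (x − 2)^3

So m_A(x) = (x - 2)^3 = x^3 - 6*x^2 + 12*x - 8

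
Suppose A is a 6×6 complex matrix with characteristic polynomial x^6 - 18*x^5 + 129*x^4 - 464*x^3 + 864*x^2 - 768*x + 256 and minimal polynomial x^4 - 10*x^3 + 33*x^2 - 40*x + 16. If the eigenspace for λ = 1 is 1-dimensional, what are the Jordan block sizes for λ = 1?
Block sizes for λ = 1: [2]

Step 1 — from the characteristic polynomial, algebraic multiplicity of λ = 1 is 2. From dim ker(A − (1)·I) = 1, there are exactly 1 Jordan blocks for λ = 1.
Step 2 — from the minimal polynomial, the factor (x − 1)^2 tells us the largest block for λ = 1 has size 2.
Step 3 — with total size 2, 1 blocks, and largest block 2, the block sizes (in nonincreasing order) are [2].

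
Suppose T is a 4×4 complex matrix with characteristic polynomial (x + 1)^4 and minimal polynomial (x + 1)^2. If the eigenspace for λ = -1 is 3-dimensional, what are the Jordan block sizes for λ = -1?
Block sizes for λ = -1: [2, 1, 1]

Step 1 — from the characteristic polynomial, algebraic multiplicity of λ = -1 is 4. From dim ker(T − (-1)·I) = 3, there are exactly 3 Jordan blocks for λ = -1.
Step 2 — from the minimal polynomial, the factor (x + 1)^2 tells us the largest block for λ = -1 has size 2.
Step 3 — with total size 4, 3 blocks, and largest block 2, the block sizes (in nonincreasing order) are [2, 1, 1].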